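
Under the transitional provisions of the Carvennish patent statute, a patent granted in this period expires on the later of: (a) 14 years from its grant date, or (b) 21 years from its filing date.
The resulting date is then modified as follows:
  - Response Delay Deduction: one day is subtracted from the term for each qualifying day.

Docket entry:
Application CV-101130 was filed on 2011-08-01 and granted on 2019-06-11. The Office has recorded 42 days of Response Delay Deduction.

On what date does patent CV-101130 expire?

April 30, 2033

(a) grant + 14 years → 11 June 2033.
(b) filing + 21 years → 1 August 2032.
Later of the two: 11 June 2033.
Response Delay Deduction: −42 days → 30 April 2033.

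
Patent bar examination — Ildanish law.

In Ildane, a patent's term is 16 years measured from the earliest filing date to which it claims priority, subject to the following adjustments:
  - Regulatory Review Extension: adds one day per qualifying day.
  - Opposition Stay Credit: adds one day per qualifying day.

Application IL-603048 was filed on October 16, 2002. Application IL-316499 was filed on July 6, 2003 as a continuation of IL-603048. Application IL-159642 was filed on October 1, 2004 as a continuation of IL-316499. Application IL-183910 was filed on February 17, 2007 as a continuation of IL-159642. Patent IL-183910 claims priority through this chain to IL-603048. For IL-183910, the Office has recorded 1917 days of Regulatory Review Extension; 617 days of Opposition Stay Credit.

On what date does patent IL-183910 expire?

Earliest priority filing: 16 October 2002.
Base term: 16 October 2002 + 16 years → 16 October 2018.
Regulatory Review Extension: +1917 days → 15 January 2024.
Opposition Stay Credit: +617 days → 23 September 2025.

September 23, 2025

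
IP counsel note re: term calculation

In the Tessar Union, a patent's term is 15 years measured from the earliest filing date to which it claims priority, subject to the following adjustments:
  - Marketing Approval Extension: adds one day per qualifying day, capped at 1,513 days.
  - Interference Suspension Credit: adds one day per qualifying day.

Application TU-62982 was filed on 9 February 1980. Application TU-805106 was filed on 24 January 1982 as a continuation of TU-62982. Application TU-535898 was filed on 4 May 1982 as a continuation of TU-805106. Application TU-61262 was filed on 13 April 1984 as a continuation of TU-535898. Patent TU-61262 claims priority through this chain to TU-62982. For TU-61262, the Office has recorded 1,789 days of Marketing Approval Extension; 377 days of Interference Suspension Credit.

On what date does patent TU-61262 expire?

2000-04-13

Earliest priority filing: 9 February 1980.
Base term: 9 February 1980 + 15 years → 9 February 1995.
Marketing Approval Extension: 1789 days claimed exceeds the 1513-day cap, so +1513 days → 2 April 1999.
Interference Suspension Credit: +377 days → 13 April 2000.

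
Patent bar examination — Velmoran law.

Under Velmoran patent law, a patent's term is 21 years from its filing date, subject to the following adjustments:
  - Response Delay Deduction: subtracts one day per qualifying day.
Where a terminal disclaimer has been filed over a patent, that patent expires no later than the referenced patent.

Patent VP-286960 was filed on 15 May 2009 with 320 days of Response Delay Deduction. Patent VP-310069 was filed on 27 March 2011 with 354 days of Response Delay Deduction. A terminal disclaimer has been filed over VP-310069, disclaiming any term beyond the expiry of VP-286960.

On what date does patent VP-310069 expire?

June 29, 2029

Natural term of VP-310069:
  Base: filing + 21 years → 27 March 2032.
  Response Delay Deduction: −354 days → 8 April 2031.
Expiry of referenced patent VP-286960:
  Base: filing + 21 years → 15 May 2030.
  Response Delay Deduction: −320 days → 29 June 2029.
Terminal disclaimer: VP-310069 expires on the earlier of 8 April 2031 and 29 June 2029.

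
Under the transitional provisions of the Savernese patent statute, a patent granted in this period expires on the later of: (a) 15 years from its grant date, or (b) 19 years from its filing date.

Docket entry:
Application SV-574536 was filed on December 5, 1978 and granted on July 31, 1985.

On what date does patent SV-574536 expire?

July 31, 2000

(a) grant + 15 years → 31 July 2000.
(b) filing + 19 years → 5 December 1997.
Later of the two: 31 July 2000.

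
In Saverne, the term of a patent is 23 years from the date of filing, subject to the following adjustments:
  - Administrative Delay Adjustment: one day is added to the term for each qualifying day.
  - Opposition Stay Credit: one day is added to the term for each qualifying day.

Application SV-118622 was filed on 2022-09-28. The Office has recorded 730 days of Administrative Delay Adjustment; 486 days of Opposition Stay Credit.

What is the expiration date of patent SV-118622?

Base term: filing date + 23 years → 28 September 2045.
Administrative Delay Adjustment: +730 days → 28 September 2047.
Opposition Stay Credit: +486 days → 26 January 2049.

January 26, 2049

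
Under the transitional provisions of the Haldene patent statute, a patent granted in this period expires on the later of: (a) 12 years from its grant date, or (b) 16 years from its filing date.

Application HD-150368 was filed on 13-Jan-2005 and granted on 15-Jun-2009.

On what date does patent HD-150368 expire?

2021-06-15

(a) grant + 12 years → 15 June 2021.
(b) filing + 16 years → 13 January 2021.
Later of the two: 15 June 2021.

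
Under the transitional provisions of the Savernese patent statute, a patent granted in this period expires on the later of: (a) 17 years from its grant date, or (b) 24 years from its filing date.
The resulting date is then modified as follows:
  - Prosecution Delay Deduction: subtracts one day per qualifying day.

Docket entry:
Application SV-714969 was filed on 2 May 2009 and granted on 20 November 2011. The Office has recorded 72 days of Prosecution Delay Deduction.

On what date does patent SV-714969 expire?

2033-02-19

(a) grant + 17 years → 20 November 2028.
(b) filing + 24 years → 2 May 2033.
Later of the two: 2 May 2033.
Prosecution Delay Deduction: −72 days → 19 February 2033.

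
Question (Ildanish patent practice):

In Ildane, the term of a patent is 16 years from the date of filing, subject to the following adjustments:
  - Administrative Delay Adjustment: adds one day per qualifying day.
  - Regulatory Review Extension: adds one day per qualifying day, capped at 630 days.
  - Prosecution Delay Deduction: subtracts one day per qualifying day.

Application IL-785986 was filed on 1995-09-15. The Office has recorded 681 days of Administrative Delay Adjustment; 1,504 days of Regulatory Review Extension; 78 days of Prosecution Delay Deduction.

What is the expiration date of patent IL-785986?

January 30, 2015

Base term: filing date + 16 years → 15 September 2011.
Administrative Delay Adjustment: +681 days → 27 July 2013.
Regulatory Review Extension: 1504 days claimed exceeds the 630-day cap, so +630 days → 18 April 2015.
Prosecution Delay Deduction: −78 days → 30 January 2015.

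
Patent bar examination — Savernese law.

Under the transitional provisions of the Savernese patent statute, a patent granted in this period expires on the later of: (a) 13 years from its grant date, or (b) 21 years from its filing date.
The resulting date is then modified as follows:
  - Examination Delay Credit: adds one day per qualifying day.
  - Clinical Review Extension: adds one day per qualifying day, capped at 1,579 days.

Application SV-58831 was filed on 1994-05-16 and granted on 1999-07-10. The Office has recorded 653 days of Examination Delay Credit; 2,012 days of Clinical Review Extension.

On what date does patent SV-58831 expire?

2021-06-25

(a) grant + 13 years → 10 July 2012.
(b) filing + 21 years → 16 May 2015.
Later of the two: 16 May 2015.
Examination Delay Credit: +653 days → 27 February 2017.
Clinical Review Extension: 2012 days claimed exceeds the 1579-day cap, so +1579 days → 25 June 2021.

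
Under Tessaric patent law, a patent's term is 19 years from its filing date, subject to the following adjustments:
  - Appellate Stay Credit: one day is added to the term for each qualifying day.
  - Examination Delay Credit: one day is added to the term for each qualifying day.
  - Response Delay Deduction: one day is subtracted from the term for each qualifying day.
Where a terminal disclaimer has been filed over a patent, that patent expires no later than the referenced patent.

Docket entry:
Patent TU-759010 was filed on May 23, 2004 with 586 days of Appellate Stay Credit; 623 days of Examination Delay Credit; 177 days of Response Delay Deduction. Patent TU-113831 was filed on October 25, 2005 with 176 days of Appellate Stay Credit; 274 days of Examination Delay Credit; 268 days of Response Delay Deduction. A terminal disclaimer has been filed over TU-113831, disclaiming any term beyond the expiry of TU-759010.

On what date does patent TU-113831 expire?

Natural term of TU-113831:
  Base: filing + 19 years → 25 October 2024.
  Appellate Stay Credit: +176 days → 19 April 2025.
  Examination Delay Credit: +274 days → 18 January 2026.
  Response Delay Deduction: −268 days → 25 April 2025.
Expiry of referenced patent TU-759010:
  Base: filing + 19 years → 23 May 2023.
  Appellate Stay Credit: +586 days → 29 December 2024.
  Examination Delay Credit: +623 days → 13 September 2026.
  Response Delay Deduction: −177 days → 20 March 2026.
Terminal disclaimer: TU-113831 expires on the earlier of 25 April 2025 and 20 March 2026.

April 25, 2025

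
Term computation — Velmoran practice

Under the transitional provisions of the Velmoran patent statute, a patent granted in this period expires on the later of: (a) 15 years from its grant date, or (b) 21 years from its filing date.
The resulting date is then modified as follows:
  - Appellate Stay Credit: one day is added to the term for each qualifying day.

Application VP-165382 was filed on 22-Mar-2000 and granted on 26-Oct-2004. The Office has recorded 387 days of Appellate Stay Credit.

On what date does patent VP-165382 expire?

April 13, 2022

(a) grant + 15 years → 26 October 2019.
(b) filing + 21 years → 22 March 2021.
Later of the two: 22 March 2021.
Appellate Stay Credit: +387 days → 13 April 2022.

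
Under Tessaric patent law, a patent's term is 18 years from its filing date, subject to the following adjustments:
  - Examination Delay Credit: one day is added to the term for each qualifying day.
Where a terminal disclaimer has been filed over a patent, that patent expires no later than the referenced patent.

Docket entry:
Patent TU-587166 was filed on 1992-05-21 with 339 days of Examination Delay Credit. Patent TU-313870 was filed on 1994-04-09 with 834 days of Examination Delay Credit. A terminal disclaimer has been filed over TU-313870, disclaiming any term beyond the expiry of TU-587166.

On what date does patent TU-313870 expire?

April 25, 2011

Natural term of TU-313870:
  Base: filing + 18 years → 9 April 2012.
  Examination Delay Credit: +834 days → 22 July 2014.
Expiry of referenced patent TU-587166:
  Base: filing + 18 years → 21 May 2010.
  Examination Delay Credit: +339 days → 25 April 2011.
Terminal disclaimer: TU-313870 expires on the earlier of 22 July 2014 and 25 April 2011.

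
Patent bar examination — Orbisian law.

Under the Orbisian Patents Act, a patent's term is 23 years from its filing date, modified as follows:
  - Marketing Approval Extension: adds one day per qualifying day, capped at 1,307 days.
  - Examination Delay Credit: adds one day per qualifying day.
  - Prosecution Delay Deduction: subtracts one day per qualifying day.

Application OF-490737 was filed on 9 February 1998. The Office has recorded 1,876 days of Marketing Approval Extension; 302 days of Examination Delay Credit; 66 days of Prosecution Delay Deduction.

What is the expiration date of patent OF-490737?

Base term: filing date + 23 years → 9 February 2021.
Marketing Approval Extension: 1876 days claimed exceeds the 1307-day cap, so +1307 days → 8 September 2024.
Examination Delay Credit: +302 days → 7 July 2025.
Prosecution Delay Deduction: −66 days → 2 May 2025.

May 2, 2025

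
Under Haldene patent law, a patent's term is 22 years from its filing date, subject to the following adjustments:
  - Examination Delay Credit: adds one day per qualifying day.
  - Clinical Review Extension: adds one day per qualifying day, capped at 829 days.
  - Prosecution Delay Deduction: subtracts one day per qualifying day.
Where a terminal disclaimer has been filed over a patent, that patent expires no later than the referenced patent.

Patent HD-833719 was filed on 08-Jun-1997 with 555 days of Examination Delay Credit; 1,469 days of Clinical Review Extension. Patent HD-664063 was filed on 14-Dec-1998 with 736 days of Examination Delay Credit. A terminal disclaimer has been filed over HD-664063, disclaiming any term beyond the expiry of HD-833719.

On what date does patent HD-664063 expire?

Natural term of HD-664063:
  Base: filing + 22 years → 14 December 2020.
  Examination Delay Credit: +736 days → 20 December 2022.
Expiry of referenced patent HD-833719:
  Base: filing + 22 years → 8 June 2019.
  Examination Delay Credit: +555 days → 14 December 2020.
  Clinical Review Extension: 1469 days claimed exceeds the 829-day cap, so +829 days → 23 March 2023.
Terminal disclaimer: HD-664063 expires on the earlier of 20 December 2022 and 23 March 2023.

December 20, 2022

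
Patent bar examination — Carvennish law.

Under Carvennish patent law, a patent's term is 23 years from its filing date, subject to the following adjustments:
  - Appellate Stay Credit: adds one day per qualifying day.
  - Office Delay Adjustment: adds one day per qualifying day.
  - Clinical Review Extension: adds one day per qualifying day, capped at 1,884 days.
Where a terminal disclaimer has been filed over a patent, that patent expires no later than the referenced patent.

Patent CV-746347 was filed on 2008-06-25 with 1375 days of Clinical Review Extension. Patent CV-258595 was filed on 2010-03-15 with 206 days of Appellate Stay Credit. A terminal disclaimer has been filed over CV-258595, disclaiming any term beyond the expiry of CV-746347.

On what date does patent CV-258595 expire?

2033-10-07

Natural term of CV-258595:
  Base: filing + 23 years → 15 March 2033.
  Appellate Stay Credit: +206 days → 7 October 2033.
Expiry of referenced patent CV-746347:
  Base: filing + 23 years → 25 June 2031.
  Clinical Review Extension: 1375 days (within the 1884-day cap) → +1375 days → 31 March 2035.
Terminal disclaimer: CV-258595 expires on the earlier of 7 October 2033 and 31 March 2035.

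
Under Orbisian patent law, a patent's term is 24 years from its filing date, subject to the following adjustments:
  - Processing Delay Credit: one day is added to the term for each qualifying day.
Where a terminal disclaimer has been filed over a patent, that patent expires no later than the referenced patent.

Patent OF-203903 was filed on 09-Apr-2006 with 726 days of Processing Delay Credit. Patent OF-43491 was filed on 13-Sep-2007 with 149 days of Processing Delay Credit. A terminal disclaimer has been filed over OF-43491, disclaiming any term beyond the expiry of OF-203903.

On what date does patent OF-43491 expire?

February 9, 2032

Natural term of OF-43491:
  Base: filing + 24 years → 13 September 2031.
  Processing Delay Credit: +149 days → 9 February 2032.
Expiry of referenced patent OF-203903:
  Base: filing + 24 years → 9 April 2030.
  Processing Delay Credit: +726 days → 4 April 2032.
Terminal disclaimer: OF-43491 expires on the earlier of 9 February 2032 and 4 April 2032.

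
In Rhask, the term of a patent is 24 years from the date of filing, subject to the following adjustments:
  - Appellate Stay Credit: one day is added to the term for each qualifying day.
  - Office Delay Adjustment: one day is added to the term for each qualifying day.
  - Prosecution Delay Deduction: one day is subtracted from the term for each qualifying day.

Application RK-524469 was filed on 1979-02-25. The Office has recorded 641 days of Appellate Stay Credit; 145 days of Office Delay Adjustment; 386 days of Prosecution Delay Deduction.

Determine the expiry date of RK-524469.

Base term: filing date + 24 years → 25 February 2003.
Appellate Stay Credit: +641 days → 27 November 2004.
Office Delay Adjustment: +145 days → 21 April 2005.
Prosecution Delay Deduction: −386 days → 31 March 2004.

2004-03-31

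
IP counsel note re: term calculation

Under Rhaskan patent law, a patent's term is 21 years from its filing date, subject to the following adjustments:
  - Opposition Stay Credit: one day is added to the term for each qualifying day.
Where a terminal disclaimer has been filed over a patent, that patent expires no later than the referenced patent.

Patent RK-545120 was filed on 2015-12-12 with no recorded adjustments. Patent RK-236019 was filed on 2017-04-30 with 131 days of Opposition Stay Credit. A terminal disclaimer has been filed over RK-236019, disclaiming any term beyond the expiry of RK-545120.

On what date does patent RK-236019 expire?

Natural term of RK-236019:
  Base: filing + 21 years → 30 April 2038.
  Opposition Stay Credit: +131 days → 8 September 2038.
Expiry of referenced patent RK-545120:
  Base: filing + 21 years → 12 December 2036.
Terminal disclaimer: RK-236019 expires on the earlier of 8 September 2038 and 12 December 2036.

December 12, 2036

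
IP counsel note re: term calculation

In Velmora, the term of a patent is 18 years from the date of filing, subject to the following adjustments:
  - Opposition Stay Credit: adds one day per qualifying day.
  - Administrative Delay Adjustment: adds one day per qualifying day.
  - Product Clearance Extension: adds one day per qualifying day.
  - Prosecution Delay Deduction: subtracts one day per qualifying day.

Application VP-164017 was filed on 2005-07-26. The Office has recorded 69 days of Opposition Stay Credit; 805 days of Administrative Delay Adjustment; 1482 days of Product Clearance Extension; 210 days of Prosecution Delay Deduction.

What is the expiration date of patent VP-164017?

June 10, 2029

Base term: filing date + 18 years → 26 July 2023.
Opposition Stay Credit: +69 days → 3 October 2023.
Administrative Delay Adjustment: +805 days → 16 December 2025.
Product Clearance Extension: +1482 days → 6 January 2030.
Prosecution Delay Deduction: −210 days → 10 June 2029.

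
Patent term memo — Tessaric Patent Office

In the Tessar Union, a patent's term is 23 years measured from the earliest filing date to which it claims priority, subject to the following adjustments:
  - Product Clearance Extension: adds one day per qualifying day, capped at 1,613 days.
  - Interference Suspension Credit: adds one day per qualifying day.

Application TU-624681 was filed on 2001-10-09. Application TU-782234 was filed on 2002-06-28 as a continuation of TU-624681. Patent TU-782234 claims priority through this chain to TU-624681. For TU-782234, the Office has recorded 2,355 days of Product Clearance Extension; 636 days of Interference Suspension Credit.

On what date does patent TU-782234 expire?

December 6, 2030

Earliest priority filing: 9 October 2001.
Base term: 9 October 2001 + 23 years → 9 October 2024.
Product Clearance Extension: 2355 days claimed exceeds the 1613-day cap, so +1613 days → 10 March 2029.
Interference Suspension Credit: +636 days → 6 December 2030.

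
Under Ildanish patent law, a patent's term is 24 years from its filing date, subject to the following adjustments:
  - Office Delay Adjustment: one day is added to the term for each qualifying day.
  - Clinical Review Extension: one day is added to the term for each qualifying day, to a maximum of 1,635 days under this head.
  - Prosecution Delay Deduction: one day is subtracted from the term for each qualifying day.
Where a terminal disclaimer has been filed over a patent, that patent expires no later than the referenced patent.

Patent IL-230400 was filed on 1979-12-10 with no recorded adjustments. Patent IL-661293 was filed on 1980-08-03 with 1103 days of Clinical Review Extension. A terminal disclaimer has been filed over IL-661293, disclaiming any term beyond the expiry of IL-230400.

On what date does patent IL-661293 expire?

Natural term of IL-661293:
  Base: filing + 24 years → 3 August 2004.
  Clinical Review Extension: 1103 days (within the 1635-day cap) → +1103 days → 11 August 2007.
Expiry of referenced patent IL-230400:
  Base: filing + 24 years → 10 December 2003.
Terminal disclaimer: IL-661293 expires on the earlier of 11 August 2007 and 10 December 2003.

2003-12-10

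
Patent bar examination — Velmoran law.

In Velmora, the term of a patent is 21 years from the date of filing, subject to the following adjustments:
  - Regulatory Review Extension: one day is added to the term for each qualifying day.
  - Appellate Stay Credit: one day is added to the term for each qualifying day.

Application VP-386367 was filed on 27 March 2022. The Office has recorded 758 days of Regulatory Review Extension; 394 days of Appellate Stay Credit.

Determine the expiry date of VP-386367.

May 22, 2046

Base term: filing date + 21 years → 27 March 2043.
Regulatory Review Extension: +758 days → 23 April 2045.
Appellate Stay Credit: +394 days → 22 May 2046.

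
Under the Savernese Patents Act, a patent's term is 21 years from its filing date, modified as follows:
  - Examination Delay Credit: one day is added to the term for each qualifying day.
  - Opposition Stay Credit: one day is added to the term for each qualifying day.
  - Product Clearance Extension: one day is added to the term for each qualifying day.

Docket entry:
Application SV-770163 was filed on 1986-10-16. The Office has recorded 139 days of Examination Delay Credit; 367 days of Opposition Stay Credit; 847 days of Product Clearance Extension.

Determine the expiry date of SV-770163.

June 30, 2011

Base term: filing date + 21 years → 16 October 2007.
Examination Delay Credit: +139 days → 3 March 2008.
Opposition Stay Credit: +367 days → 5 March 2009.
Product Clearance Extension: +847 days → 30 June 2011.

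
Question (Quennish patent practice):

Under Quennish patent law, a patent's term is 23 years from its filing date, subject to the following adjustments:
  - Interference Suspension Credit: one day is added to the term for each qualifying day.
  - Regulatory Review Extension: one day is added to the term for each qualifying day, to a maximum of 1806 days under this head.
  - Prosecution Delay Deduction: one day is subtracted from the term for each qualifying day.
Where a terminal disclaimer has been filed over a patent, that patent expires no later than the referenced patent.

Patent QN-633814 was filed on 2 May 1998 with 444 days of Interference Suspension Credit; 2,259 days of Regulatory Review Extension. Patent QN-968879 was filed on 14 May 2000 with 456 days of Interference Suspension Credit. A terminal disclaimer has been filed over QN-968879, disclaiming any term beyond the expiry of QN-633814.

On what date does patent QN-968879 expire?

Natural term of QN-968879:
  Base: filing + 23 years → 14 May 2023.
  Interference Suspension Credit: +456 days → 12 August 2024.
Expiry of referenced patent QN-633814:
  Base: filing + 23 years → 2 May 2021.
  Interference Suspension Credit: +444 days → 20 July 2022.
  Regulatory Review Extension: 2259 days claimed exceeds the 1806-day cap, so +1806 days → 30 June 2027.
Terminal disclaimer: QN-968879 expires on the earlier of 12 August 2024 and 30 June 2027.

2024-08-12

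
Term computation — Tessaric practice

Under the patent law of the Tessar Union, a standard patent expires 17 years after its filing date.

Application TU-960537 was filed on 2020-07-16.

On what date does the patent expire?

Filing date + 17 years → 16 July 2037.

July 16, 2037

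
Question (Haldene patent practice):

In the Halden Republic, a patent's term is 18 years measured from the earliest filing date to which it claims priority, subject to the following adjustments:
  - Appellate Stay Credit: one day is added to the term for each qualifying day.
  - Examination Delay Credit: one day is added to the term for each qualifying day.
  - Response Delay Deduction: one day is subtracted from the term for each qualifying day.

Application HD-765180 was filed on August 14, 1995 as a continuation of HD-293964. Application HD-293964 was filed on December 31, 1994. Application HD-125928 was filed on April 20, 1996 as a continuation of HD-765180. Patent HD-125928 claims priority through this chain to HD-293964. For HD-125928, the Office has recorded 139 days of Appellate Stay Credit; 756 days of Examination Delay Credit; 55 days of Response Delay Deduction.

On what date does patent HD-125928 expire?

Earliest priority filing: 31 December 1994.
Base term: 31 December 1994 + 18 years → 31 December 2012.
Appellate Stay Credit: +139 days → 19 May 2013.
Examination Delay Credit: +756 days → 14 June 2015.
Response Delay Deduction: −55 days → 20 April 2015.

2015-04-20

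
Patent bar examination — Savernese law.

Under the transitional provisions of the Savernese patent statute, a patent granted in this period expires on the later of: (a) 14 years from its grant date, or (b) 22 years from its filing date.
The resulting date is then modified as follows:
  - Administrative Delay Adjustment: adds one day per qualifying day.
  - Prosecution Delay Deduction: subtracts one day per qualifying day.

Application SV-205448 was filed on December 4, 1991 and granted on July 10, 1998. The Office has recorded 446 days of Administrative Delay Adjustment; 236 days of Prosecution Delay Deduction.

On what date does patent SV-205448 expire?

July 2, 2014

(a) grant + 14 years → 10 July 2012.
(b) filing + 22 years → 4 December 2013.
Later of the two: 4 December 2013.
Administrative Delay Adjustment: +446 days → 23 February 2015.
Prosecution Delay Deduction: −236 days → 2 July 2014.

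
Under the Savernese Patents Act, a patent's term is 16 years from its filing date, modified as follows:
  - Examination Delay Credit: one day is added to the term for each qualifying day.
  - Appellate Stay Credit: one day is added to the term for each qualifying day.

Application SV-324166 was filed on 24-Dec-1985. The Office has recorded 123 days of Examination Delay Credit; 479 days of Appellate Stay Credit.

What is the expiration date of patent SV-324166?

2003-08-18

Base term: filing date + 16 years → 24 December 2001.
Examination Delay Credit: +123 days → 26 April 2002.
Appellate Stay Credit: +479 days → 18 August 2003.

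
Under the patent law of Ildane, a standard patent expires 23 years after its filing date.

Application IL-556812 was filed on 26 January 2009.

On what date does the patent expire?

2032-01-26

Filing date + 23 years → 26 January 2032.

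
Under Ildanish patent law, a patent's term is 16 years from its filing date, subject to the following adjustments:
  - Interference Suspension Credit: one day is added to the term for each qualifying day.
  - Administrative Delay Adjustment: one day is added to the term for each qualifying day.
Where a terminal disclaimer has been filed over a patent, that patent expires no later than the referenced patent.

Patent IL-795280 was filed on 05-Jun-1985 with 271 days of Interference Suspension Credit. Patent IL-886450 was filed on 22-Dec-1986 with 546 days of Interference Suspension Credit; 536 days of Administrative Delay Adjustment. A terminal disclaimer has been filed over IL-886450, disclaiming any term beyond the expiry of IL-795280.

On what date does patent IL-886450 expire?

Natural term of IL-886450:
  Base: filing + 16 years → 22 December 2002.
  Interference Suspension Credit: +546 days → 20 June 2004.
  Administrative Delay Adjustment: +536 days → 8 December 2005.
Expiry of referenced patent IL-795280:
  Base: filing + 16 years → 5 June 2001.
  Interference Suspension Credit: +271 days → 3 March 2002.
Terminal disclaimer: IL-886450 expires on the earlier of 8 December 2005 and 3 March 2002.

March 3, 2002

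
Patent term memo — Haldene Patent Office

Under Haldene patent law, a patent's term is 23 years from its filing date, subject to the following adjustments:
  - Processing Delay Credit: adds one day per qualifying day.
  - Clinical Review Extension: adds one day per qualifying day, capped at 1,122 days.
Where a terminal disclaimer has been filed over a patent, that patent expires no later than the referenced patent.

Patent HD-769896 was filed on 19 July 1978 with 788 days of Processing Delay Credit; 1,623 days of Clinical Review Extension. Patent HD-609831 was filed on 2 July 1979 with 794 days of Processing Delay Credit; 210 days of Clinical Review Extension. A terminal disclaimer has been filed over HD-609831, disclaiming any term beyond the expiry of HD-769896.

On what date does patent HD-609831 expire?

Natural term of HD-609831:
  Base: filing + 23 years → 2 July 2002.
  Processing Delay Credit: +794 days → 3 September 2004.
  Clinical Review Extension: 210 days (within the 1122-day cap) → +210 days → 1 April 2005.
Expiry of referenced patent HD-769896:
  Base: filing + 23 years → 19 July 2001.
  Processing Delay Credit: +788 days → 15 September 2003.
  Clinical Review Extension: 1623 days claimed exceeds the 1122-day cap, so +1122 days → 11 October 2006.
Terminal disclaimer: HD-609831 expires on the earlier of 1 April 2005 and 11 October 2006.

2005-04-01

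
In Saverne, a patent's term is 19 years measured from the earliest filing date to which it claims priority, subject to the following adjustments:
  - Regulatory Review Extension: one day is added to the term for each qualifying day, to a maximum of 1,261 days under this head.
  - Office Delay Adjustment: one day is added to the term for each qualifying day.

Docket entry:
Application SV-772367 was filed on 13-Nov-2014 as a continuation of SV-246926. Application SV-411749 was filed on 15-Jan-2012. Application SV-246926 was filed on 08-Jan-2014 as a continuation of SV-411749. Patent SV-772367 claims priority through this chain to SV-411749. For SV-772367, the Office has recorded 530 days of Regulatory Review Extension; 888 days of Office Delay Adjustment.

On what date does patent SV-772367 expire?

December 3, 2034

Earliest priority filing: 15 January 2012.
Base term: 15 January 2012 + 19 years → 15 January 2031.
Regulatory Review Extension: 530 days (within the 1261-day cap) → +530 days → 28 June 2032.
Office Delay Adjustment: +888 days → 3 December 2034.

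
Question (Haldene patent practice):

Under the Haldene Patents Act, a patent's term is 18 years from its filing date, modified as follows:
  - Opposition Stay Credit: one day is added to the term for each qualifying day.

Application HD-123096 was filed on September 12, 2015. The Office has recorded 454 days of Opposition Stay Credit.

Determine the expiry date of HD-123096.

December 10, 2034

Base term: filing date + 18 years → 12 September 2033.
Opposition Stay Credit: +454 days → 10 December 2034.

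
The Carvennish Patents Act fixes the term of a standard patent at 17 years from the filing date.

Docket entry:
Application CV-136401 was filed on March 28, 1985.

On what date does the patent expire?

Filing date + 17 years → 28 March 2002.

March 28, 2002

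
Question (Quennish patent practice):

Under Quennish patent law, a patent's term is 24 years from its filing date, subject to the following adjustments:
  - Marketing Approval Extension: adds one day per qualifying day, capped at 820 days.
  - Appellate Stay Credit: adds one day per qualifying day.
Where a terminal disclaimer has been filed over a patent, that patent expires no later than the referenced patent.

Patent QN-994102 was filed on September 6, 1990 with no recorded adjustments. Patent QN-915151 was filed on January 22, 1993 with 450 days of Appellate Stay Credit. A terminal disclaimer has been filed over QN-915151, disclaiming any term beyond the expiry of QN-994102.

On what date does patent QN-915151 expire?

2014-09-06

Natural term of QN-915151:
  Base: filing + 24 years → 22 January 2017.
  Appellate Stay Credit: +450 days → 17 April 2018.
Expiry of referenced patent QN-994102:
  Base: filing + 24 years → 6 September 2014.
Terminal disclaimer: QN-915151 expires on the earlier of 17 April 2018 and 6 September 2014.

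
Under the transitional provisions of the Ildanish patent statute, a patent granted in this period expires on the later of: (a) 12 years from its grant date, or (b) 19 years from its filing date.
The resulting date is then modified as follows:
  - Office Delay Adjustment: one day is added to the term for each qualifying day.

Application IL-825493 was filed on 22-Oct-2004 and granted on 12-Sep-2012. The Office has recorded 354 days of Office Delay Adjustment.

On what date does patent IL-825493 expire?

September 1, 2025

(a) grant + 12 years → 12 September 2024.
(b) filing + 19 years → 22 October 2023.
Later of the two: 12 September 2024.
Office Delay Adjustment: +354 days → 1 September 2025.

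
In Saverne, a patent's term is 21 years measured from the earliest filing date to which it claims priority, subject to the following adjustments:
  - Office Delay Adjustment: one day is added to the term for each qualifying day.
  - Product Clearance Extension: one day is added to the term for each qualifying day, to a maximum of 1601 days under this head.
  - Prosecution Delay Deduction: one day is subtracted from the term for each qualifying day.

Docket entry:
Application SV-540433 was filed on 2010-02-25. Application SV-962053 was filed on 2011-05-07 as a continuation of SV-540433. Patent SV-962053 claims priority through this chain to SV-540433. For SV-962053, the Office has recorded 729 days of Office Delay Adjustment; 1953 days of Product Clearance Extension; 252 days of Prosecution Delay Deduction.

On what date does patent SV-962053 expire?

2036-11-03

Earliest priority filing: 25 February 2010.
Base term: 25 February 2010 + 21 years → 25 February 2031.
Office Delay Adjustment: +729 days → 23 February 2033.
Product Clearance Extension: 1953 days claimed exceeds the 1601-day cap, so +1601 days → 13 July 2037.
Prosecution Delay Deduction: −252 days → 3 November 2036.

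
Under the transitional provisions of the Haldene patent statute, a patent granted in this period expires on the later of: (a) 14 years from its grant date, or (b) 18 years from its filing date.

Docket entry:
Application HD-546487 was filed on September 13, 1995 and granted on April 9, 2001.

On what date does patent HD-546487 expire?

(a) grant + 14 years → 9 April 2015.
(b) filing + 18 years → 13 September 2013.
Later of the two: 9 April 2015.

April 9, 2015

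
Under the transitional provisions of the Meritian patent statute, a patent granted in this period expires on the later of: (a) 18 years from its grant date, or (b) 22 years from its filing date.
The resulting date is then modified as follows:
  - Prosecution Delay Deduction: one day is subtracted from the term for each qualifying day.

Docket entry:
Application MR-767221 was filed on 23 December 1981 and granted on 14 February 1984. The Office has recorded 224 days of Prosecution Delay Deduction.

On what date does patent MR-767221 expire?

(a) grant + 18 years → 14 February 2002.
(b) filing + 22 years → 23 December 2003.
Later of the two: 23 December 2003.
Prosecution Delay Deduction: −224 days → 13 May 2003.

2003-05-13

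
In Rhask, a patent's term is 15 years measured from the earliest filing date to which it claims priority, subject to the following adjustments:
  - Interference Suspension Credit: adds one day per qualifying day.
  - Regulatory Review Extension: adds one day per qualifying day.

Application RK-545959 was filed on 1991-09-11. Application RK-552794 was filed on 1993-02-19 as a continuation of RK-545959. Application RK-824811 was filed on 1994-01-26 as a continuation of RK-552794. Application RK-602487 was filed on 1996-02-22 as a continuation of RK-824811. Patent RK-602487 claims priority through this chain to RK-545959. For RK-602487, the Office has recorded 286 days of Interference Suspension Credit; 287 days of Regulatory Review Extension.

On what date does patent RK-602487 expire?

Earliest priority filing: 11 September 1991.
Base term: 11 September 1991 + 15 years → 11 September 2006.
Interference Suspension Credit: +286 days → 24 June 2007.
Regulatory Review Extension: +287 days → 6 April 2008.

April 6, 2008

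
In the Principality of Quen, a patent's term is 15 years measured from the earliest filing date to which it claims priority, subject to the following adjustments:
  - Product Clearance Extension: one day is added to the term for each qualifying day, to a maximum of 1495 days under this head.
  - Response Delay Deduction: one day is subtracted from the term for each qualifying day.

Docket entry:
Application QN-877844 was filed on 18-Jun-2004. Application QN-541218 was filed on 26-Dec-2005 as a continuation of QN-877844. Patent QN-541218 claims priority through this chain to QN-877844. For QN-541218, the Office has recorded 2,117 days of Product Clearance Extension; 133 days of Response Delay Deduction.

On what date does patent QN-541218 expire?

2023-03-11

Earliest priority filing: 18 June 2004.
Base term: 18 June 2004 + 15 years → 18 June 2019.
Product Clearance Extension: 2117 days claimed exceeds the 1495-day cap, so +1495 days → 22 July 2023.
Response Delay Deduction: −133 days → 11 March 2023.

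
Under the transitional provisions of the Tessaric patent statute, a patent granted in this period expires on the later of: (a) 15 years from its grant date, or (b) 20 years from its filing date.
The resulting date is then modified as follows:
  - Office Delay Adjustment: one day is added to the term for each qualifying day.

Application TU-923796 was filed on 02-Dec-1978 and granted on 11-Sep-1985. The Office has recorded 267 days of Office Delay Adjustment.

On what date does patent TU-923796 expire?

2001-06-05

(a) grant + 15 years → 11 September 2000.
(b) filing + 20 years → 2 December 1998.
Later of the two: 11 September 2000.
Office Delay Adjustment: +267 days → 5 June 2001.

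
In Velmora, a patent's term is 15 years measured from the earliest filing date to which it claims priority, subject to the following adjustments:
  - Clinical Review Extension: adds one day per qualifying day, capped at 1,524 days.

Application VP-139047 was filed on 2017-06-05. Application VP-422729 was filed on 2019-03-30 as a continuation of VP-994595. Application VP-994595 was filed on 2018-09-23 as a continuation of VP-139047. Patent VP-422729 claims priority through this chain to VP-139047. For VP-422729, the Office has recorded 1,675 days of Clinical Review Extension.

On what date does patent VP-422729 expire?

Earliest priority filing: 5 June 2017.
Base term: 5 June 2017 + 15 years → 5 June 2032.
Clinical Review Extension: 1675 days claimed exceeds the 1524-day cap, so +1524 days → 7 August 2036.

2036-08-07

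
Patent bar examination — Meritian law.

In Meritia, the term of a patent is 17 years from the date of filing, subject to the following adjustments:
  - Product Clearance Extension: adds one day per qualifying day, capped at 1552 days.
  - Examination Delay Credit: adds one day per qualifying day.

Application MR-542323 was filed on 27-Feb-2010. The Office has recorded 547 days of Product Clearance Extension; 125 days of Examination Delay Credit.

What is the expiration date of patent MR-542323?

2028-12-30

Base term: filing date + 17 years → 27 February 2027.
Product Clearance Extension: 547 days (within the 1552-day cap) → +547 days → 27 August 2028.
Examination Delay Credit: +125 days → 30 December 2028.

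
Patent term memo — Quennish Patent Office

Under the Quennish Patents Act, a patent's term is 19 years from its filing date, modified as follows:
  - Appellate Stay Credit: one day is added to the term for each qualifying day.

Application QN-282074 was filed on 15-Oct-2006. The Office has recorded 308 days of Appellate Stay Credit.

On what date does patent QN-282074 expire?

2026-08-19

Base term: filing date + 19 years → 15 October 2025.
Appellate Stay Credit: +308 days → 19 August 2026.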